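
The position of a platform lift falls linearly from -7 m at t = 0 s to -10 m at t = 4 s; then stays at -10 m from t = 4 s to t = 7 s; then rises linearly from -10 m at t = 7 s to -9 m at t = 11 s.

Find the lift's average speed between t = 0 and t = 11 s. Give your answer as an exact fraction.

Average speed = (total path length)/(elapsed time); on a piecewise-linear x-t graph the path length is Σ|Δx|.
0–4 s: |Δx| = |-10 − -7| = 3 m
4–7 s: |Δx| = |-10 − -10| = 0 m
7–11 s: |Δx| = |-9 − -10| = 1 m
Total path = 4 m; average speed = 4/11 = 4/11 m/s.

4/11 m/s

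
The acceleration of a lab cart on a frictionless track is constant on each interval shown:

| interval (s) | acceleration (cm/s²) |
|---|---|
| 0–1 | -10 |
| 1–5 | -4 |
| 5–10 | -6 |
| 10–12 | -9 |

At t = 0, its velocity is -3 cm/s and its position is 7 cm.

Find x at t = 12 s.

On each constant-a segment, Δv = aΔt and Δx = v₀Δt + ½aΔt²; chain segment to segment.
0–1 s: v starts -3 cm/s; Δx = -3·1 + ½·-10·1² = -8 cm; v ends -13 cm/s.
1–5 s: v starts -13 cm/s; Δx = -13·4 + ½·-4·4² = -84 cm; v ends -29 cm/s.
5–10 s: v starts -29 cm/s; Δx = -29·5 + ½·-6·5² = -220 cm; v ends -59 cm/s.
10–12 s: v starts -59 cm/s; Δx = -59·2 + ½·-9·2² = -136 cm; v ends -77 cm/s.
x(12) = 7 + Σ Δx = -441 cm.

-441 cm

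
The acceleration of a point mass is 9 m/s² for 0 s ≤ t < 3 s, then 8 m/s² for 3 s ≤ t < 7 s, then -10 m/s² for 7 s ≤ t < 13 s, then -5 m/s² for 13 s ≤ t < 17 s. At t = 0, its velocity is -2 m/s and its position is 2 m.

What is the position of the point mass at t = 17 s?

On each constant-a segment, Δv = aΔt and Δx = v₀Δt + ½aΔt²; chain segment to segment.
0–3 s: v starts -2 m/s; Δx = -2·3 + ½·9·3² = 34.5 m; v ends 25 m/s.
3–7 s: v starts 25 m/s; Δx = 25·4 + ½·8·4² = 164 m; v ends 57 m/s.
7–13 s: v starts 57 m/s; Δx = 57·6 + ½·-10·6² = 162 m; v ends -3 m/s.
13–17 s: v starts -3 m/s; Δx = -3·4 + ½·-5·4² = -52 m; v ends -23 m/s.
x(17) = 2 + Σ Δx = 310.5 m.

310.5 m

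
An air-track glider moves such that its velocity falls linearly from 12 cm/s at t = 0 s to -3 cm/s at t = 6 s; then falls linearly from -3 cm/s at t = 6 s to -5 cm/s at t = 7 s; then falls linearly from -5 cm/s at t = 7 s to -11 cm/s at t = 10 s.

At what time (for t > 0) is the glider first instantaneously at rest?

t = 4.8 s

v changes sign on 0–6 s (from 12 to -3); the graph is linear there, so v = 0 at t = 0 + (-12)·(6 − 0)/(-3 − 12) = 4.8 s.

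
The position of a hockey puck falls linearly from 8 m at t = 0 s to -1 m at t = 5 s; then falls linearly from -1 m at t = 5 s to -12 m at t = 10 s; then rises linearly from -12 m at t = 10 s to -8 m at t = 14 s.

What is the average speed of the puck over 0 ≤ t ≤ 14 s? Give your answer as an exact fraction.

12/7 m/s

Average speed = (total path length)/(elapsed time); on a piecewise-linear x-t graph the path length is Σ|Δx|.
0–5 s: |Δx| = |-1 − 8| = 9 m
5–10 s: |Δx| = |-12 − -1| = 11 m
10–14 s: |Δx| = |-8 − -12| = 4 m
Total path = 24 m; average speed = 24/14 = 12/7 m/s.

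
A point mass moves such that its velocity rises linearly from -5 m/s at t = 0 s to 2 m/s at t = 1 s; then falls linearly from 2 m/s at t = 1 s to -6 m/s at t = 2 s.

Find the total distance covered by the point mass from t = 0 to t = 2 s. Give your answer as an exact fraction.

Total distance travelled is ∫|v| dt — sum the magnitudes of each area piece.
0–1 s: v = 0 at t = 5/7 s; triangle areas 25/14 + 2/7 = 29/14 m
1–2 s: v = 0 at t = 1.25 s; triangle areas 0.25 + 2.25 = 2.5 m
Total distance = 32/7 m

32/7 m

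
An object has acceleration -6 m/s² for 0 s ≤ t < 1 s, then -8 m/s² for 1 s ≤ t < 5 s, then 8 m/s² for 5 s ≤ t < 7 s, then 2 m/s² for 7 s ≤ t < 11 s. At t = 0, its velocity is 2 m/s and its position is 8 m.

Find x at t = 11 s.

-193 m

On each constant-a segment, Δv = aΔt and Δx = v₀Δt + ½aΔt²; chain segment to segment.
0–1 s: v starts 2 m/s; Δx = 2·1 + ½·-6·1² = -1 m; v ends -4 m/s.
1–5 s: v starts -4 m/s; Δx = -4·4 + ½·-8·4² = -80 m; v ends -36 m/s.
5–7 s: v starts -36 m/s; Δx = -36·2 + ½·8·2² = -56 m; v ends -20 m/s.
7–11 s: v starts -20 m/s; Δx = -20·4 + ½·2·4² = -64 m; v ends -12 m/s.
x(11) = 8 + Σ Δx = -193 m.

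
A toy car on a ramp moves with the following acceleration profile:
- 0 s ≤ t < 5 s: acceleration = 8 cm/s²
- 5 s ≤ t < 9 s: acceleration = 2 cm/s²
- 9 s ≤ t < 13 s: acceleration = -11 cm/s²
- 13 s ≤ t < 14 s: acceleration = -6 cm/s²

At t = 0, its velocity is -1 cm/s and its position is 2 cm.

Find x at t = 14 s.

369 cm

On each constant-a segment, Δv = aΔt and Δx = v₀Δt + ½aΔt²; chain segment to segment.
0–5 s: v starts -1 cm/s; Δx = -1·5 + ½·8·5² = 95 cm; v ends 39 cm/s.
5–9 s: v starts 39 cm/s; Δx = 39·4 + ½·2·4² = 172 cm; v ends 47 cm/s.
9–13 s: v starts 47 cm/s; Δx = 47·4 + ½·-11·4² = 100 cm; v ends 3 cm/s.
13–14 s: v starts 3 cm/s; Δx = 3·1 + ½·-6·1² = 0 cm; v ends -3 cm/s.
x(14) = 2 + Σ Δx = 369 cm.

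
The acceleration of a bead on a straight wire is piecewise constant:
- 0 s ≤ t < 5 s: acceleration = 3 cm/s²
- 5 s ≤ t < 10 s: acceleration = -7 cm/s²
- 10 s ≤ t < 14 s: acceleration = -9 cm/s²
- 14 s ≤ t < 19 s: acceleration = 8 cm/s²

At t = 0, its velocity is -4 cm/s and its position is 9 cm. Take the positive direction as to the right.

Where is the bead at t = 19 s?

On each constant-a segment, Δv = aΔt and Δx = v₀Δt + ½aΔt²; chain segment to segment.
0–5 s: v starts -4 cm/s; Δx = -4·5 + ½·3·5² = 17.5 cm; v ends 11 cm/s.
5–10 s: v starts 11 cm/s; Δx = 11·5 + ½·-7·5² = -32.5 cm; v ends -24 cm/s.
10–14 s: v starts -24 cm/s; Δx = -24·4 + ½·-9·4² = -168 cm; v ends -60 cm/s.
14–19 s: v starts -60 cm/s; Δx = -60·5 + ½·8·5² = -200 cm; v ends -20 cm/s.
x(19) = 9 + Σ Δx = -374 cm.

-374 cm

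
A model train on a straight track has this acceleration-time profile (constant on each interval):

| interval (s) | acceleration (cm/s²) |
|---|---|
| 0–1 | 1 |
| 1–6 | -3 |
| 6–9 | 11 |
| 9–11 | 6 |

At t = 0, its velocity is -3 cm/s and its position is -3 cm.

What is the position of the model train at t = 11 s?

On each constant-a segment, Δv = aΔt and Δx = v₀Δt + ½aΔt²; chain segment to segment.
0–1 s: v starts -3 cm/s; Δx = -3·1 + ½·1·1² = -2.5 cm; v ends -2 cm/s.
1–6 s: v starts -2 cm/s; Δx = -2·5 + ½·-3·5² = -47.5 cm; v ends -17 cm/s.
6–9 s: v starts -17 cm/s; Δx = -17·3 + ½·11·3² = -1.5 cm; v ends 16 cm/s.
9–11 s: v starts 16 cm/s; Δx = 16·2 + ½·6·2² = 44 cm; v ends 28 cm/s.
x(11) = -3 + Σ Δx = -10.5 cm.

-10.5 cm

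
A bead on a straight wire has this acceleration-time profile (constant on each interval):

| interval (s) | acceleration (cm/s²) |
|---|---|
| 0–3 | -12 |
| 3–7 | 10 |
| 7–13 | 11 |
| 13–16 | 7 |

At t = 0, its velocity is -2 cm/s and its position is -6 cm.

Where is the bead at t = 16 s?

307.5 cm

On each constant-a segment, Δv = aΔt and Δx = v₀Δt + ½aΔt²; chain segment to segment.
0–3 s: v starts -2 cm/s; Δx = -2·3 + ½·-12·3² = -60 cm; v ends -38 cm/s.
3–7 s: v starts -38 cm/s; Δx = -38·4 + ½·10·4² = -72 cm; v ends 2 cm/s.
7–13 s: v starts 2 cm/s; Δx = 2·6 + ½·11·6² = 210 cm; v ends 68 cm/s.
13–16 s: v starts 68 cm/s; Δx = 68·3 + ½·7·3² = 235.5 cm; v ends 89 cm/s.
x(16) = -6 + Σ Δx = 307.5 cm.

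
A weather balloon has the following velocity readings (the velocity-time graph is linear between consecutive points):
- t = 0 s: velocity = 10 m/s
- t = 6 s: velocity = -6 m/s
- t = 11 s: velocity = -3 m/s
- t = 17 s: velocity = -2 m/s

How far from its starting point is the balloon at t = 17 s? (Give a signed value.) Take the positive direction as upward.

-25.5 m

Net displacement equals the area under the velocity-time graph (areas below the axis count negative).
0–6 s: ½(10 + -6)(6) = 12 m
6–11 s: ½(-6 + -3)(5) = -22.5 m
11–17 s: ½(-3 + -2)(6) = -15 m
Net displacement = -25.5 m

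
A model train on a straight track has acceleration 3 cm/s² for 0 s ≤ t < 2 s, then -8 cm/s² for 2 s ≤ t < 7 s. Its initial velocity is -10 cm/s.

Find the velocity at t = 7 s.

-44 cm/s

Δv equals the area under the a-t graph; then v = v₀ + Δv.
0–2 s: 3 × 2 = 6 cm/s
2–7 s: -8 × 5 = -40 cm/s
Δv = -34 cm/s, so v(7) = -10 + (-34) = -44 cm/s.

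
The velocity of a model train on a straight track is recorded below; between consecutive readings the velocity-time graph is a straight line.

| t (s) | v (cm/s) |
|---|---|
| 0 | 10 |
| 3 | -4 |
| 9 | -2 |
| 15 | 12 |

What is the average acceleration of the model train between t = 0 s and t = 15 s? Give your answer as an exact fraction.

2/15 cm/s²

Average acceleration = Δv/Δt = (12 − 10)/(15 − 0) = 2/15 cm/s².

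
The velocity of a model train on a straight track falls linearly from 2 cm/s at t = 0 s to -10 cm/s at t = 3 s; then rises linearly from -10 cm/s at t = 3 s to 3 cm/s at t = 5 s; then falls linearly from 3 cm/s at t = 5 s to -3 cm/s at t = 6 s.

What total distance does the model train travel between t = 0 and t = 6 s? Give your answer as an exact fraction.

Distance (not displacement) is the total path length: add the absolute areas under v-t.
0–3 s: v = 0 at t = 0.5 s; triangle areas 0.5 + 12.5 = 13 cm
3–5 s: v = 0 at t = 59/13 s; triangle areas 100/13 + 9/13 = 109/13 cm
5–6 s: v = 0 at t = 5.5 s; triangle areas 0.75 + 0.75 = 1.5 cm
Total distance = 595/26 cm

595/26 cm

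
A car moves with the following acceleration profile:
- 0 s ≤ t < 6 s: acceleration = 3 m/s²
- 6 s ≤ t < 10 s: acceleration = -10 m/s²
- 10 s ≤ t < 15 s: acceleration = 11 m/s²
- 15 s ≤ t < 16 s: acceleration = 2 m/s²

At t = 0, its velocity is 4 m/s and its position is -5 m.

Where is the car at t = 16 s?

On each constant-a segment, Δv = aΔt and Δx = v₀Δt + ½aΔt²; chain segment to segment.
0–6 s: v starts 4 m/s; Δx = 4·6 + ½·3·6² = 78 m; v ends 22 m/s.
6–10 s: v starts 22 m/s; Δx = 22·4 + ½·-10·4² = 8 m; v ends -18 m/s.
10–15 s: v starts -18 m/s; Δx = -18·5 + ½·11·5² = 47.5 m; v ends 37 m/s.
15–16 s: v starts 37 m/s; Δx = 37·1 + ½·2·1² = 38 m; v ends 39 m/s.
x(16) = -5 + Σ Δx = 166.5 m.

166.5 m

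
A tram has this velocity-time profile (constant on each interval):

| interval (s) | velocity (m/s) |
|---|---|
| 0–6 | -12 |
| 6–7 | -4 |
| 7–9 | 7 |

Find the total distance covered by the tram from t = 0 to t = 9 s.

Distance (not displacement) is the total path length: add the absolute areas under v-t.
0–6 s: |-12| × 6 = 72 m
6–7 s: |-4| × 1 = 4 m
7–9 s: |7| × 2 = 14 m
Total distance = 90 m

90 m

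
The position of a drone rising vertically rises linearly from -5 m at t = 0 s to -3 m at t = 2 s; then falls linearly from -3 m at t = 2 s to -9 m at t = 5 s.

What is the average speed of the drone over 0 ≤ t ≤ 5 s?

1.6 m/s

Average speed = (total path length)/(elapsed time); on a piecewise-linear x-t graph the path length is Σ|Δx|.
0–2 s: |Δx| = |-3 − -5| = 2 m
2–5 s: |Δx| = |-9 − -3| = 6 m
Total path = 8 m; average speed = 8/5 = 1.6 m/s.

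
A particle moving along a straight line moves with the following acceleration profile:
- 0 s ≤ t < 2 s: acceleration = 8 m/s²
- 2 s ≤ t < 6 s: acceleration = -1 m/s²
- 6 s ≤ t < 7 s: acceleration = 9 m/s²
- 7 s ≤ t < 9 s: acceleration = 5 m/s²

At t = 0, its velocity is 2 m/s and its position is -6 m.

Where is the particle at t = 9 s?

On each constant-a segment, Δv = aΔt and Δx = v₀Δt + ½aΔt²; chain segment to segment.
0–2 s: v starts 2 m/s; Δx = 2·2 + ½·8·2² = 20 m; v ends 18 m/s.
2–6 s: v starts 18 m/s; Δx = 18·4 + ½·-1·4² = 64 m; v ends 14 m/s.
6–7 s: v starts 14 m/s; Δx = 14·1 + ½·9·1² = 18.5 m; v ends 23 m/s.
7–9 s: v starts 23 m/s; Δx = 23·2 + ½·5·2² = 56 m; v ends 33 m/s.
x(9) = -6 + Σ Δx = 152.5 m.

152.5 m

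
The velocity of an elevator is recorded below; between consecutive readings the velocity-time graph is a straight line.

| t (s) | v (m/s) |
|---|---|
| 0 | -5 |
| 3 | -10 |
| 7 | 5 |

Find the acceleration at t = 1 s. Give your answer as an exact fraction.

-5/3 m/s²

Acceleration is the slope of the v-t graph on 0–3 s: (-10 − -5)/(3 − 0) = -5/3 m/s².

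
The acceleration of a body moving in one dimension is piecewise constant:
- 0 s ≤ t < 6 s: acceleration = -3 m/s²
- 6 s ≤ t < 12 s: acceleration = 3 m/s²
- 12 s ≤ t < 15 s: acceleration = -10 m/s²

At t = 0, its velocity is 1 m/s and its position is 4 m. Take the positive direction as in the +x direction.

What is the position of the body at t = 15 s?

-134 m

On each constant-a segment, Δv = aΔt and Δx = v₀Δt + ½aΔt²; chain segment to segment.
0–6 s: v starts 1 m/s; Δx = 1·6 + ½·-3·6² = -48 m; v ends -17 m/s.
6–12 s: v starts -17 m/s; Δx = -17·6 + ½·3·6² = -48 m; v ends 1 m/s.
12–15 s: v starts 1 m/s; Δx = 1·3 + ½·-10·3² = -42 m; v ends -29 m/s.
x(15) = 4 + Σ Δx = -134 m.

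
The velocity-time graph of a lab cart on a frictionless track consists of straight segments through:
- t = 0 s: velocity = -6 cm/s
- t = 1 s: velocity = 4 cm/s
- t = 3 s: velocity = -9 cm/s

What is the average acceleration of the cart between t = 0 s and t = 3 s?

Average acceleration = Δv/Δt = (-9 − -6)/(3 − 0) = -1 cm/s².

-1 cm/s²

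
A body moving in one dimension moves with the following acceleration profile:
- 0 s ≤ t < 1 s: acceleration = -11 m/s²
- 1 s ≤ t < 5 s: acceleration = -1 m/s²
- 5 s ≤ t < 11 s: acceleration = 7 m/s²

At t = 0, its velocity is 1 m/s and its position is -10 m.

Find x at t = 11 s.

-20.5 m

On each constant-a segment, Δv = aΔt and Δx = v₀Δt + ½aΔt²; chain segment to segment.
0–1 s: v starts 1 m/s; Δx = 1·1 + ½·-11·1² = -4.5 m; v ends -10 m/s.
1–5 s: v starts -10 m/s; Δx = -10·4 + ½·-1·4² = -48 m; v ends -14 m/s.
5–11 s: v starts -14 m/s; Δx = -14·6 + ½·7·6² = 42 m; v ends 28 m/s.
x(11) = -10 + Σ Δx = -20.5 m.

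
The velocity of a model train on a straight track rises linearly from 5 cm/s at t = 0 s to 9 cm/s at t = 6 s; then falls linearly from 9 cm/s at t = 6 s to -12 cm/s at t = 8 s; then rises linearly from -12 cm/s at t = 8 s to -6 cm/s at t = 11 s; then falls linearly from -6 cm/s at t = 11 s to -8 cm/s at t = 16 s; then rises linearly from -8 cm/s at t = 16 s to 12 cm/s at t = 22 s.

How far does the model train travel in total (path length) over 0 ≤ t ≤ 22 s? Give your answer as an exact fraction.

Distance (not displacement) is the total path length: add the absolute areas under v-t.
0–6 s: |½(5 + 9)(6)| = 42 cm
6–8 s: v = 0 at t = 48/7 s; triangle areas 27/7 + 48/7 = 75/7 cm
8–11 s: |½(-12 + -6)(3)| = 27 cm
11–16 s: |½(-6 + -8)(5)| = 35 cm
16–22 s: v = 0 at t = 18.4 s; triangle areas 9.6 + 21.6 = 31.2 cm
Total distance = 5107/35 cm

5107/35 cm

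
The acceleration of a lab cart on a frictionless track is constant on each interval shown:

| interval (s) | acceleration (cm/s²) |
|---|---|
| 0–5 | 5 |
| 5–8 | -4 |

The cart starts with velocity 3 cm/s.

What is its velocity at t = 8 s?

16 cm/s

Δv equals the area under the a-t graph; then v = v₀ + Δv.
0–5 s: 5 × 5 = 25 cm/s
5–8 s: -4 × 3 = -12 cm/s
Δv = 13 cm/s, so v(8) = 3 + (13) = 16 cm/s.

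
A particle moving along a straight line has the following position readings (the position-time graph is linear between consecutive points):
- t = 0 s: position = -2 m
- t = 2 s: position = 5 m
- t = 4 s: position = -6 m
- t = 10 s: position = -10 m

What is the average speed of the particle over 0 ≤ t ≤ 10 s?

Average speed = (total path length)/(elapsed time); on a piecewise-linear x-t graph the path length is Σ|Δx|.
0–2 s: |Δx| = |5 − -2| = 7 m
2–4 s: |Δx| = |-6 − 5| = 11 m
4–10 s: |Δx| = |-10 − -6| = 4 m
Total path = 22 m; average speed = 22/10 = 2.2 m/s.

2.2 m/s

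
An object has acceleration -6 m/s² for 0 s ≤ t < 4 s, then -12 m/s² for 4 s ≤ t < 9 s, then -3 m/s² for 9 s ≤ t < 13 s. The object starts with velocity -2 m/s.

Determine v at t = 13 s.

Δv equals the area under the a-t graph; then v = v₀ + Δv.
0–4 s: -6 × 4 = -24 m/s
4–9 s: -12 × 5 = -60 m/s
9–13 s: -3 × 4 = -12 m/s
Δv = -96 m/s, so v(13) = -2 + (-96) = -98 m/s.

-98 m/s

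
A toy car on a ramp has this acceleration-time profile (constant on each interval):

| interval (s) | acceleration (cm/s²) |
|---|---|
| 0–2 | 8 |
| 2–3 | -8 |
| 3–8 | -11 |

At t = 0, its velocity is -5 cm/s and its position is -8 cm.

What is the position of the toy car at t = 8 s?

-117.5 cm

On each constant-a segment, Δv = aΔt and Δx = v₀Δt + ½aΔt²; chain segment to segment.
0–2 s: v starts -5 cm/s; Δx = -5·2 + ½·8·2² = 6 cm; v ends 11 cm/s.
2–3 s: v starts 11 cm/s; Δx = 11·1 + ½·-8·1² = 7 cm; v ends 3 cm/s.
3–8 s: v starts 3 cm/s; Δx = 3·5 + ½·-11·5² = -122.5 cm; v ends -52 cm/s.
x(8) = -8 + Σ Δx = -117.5 cm.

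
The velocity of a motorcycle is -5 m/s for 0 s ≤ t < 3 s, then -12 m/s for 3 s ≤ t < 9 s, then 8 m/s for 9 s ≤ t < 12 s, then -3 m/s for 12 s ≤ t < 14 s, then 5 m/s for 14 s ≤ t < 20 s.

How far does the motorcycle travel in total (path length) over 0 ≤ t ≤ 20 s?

147 m

Distance (not displacement) is the total path length: add the absolute areas under v-t.
0–3 s: |-5| × 3 = 15 m
3–9 s: |-12| × 6 = 72 m
9–12 s: |8| × 3 = 24 m
12–14 s: |-3| × 2 = 6 m
14–20 s: |5| × 6 = 30 m
Total distance = 147 m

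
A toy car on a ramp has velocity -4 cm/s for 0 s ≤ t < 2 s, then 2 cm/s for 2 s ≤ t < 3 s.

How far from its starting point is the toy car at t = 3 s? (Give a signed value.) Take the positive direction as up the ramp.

Displacement is the signed area under the v-t curve.
0–2 s: -4 × 2 = -8 cm
2–3 s: 2 × 1 = 2 cm
Net displacement = -6 cm

-6 cm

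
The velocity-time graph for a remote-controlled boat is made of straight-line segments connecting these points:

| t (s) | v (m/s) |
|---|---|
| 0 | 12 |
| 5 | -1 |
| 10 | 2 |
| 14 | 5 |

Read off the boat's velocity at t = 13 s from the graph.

4.25 m/s

On 10–14 s the graph is linear from 2 to 5 m/s: v(13) = 2 + (5 − 2)·(13 − 10)/(14 − 10) = 4.25 m/s.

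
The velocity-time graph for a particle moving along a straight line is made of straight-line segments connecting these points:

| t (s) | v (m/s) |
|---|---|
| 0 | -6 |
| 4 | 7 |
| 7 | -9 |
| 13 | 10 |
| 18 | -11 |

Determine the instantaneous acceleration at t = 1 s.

Acceleration is the slope of the v-t graph on 0–4 s: (7 − -6)/(4 − 0) = 3.25 m/s².

3.25 m/s²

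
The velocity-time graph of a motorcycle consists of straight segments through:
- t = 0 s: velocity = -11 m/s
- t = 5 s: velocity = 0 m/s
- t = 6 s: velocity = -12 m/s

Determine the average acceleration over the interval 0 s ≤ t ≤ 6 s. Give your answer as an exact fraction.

-1/6 m/s²

Average acceleration = Δv/Δt = (-12 − -11)/(6 − 0) = -1/6 m/s².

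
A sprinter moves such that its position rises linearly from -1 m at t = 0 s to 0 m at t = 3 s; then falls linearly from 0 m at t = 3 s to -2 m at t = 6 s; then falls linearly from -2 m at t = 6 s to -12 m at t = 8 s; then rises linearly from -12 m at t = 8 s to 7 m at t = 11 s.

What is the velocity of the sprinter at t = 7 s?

Velocity is the slope of the x-t graph on 6–8 s: (-12 − -2)/(8 − 6) = -5 m/s.

-5 m/s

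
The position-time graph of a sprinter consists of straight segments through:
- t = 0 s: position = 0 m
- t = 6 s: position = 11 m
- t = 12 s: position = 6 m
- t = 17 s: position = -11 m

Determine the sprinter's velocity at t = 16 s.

-3.4 m/s

Velocity is the slope of the x-t graph on 12–17 s: (-11 − 6)/(17 − 12) = -3.4 m/s.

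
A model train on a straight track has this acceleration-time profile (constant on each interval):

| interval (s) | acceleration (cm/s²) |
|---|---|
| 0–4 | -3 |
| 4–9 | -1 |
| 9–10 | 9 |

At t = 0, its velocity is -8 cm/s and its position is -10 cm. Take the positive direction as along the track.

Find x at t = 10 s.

On each constant-a segment, Δv = aΔt and Δx = v₀Δt + ½aΔt²; chain segment to segment.
0–4 s: v starts -8 cm/s; Δx = -8·4 + ½·-3·4² = -56 cm; v ends -20 cm/s.
4–9 s: v starts -20 cm/s; Δx = -20·5 + ½·-1·5² = -112.5 cm; v ends -25 cm/s.
9–10 s: v starts -25 cm/s; Δx = -25·1 + ½·9·1² = -20.5 cm; v ends -16 cm/s.
x(10) = -10 + Σ Δx = -199 cm.

-199 cm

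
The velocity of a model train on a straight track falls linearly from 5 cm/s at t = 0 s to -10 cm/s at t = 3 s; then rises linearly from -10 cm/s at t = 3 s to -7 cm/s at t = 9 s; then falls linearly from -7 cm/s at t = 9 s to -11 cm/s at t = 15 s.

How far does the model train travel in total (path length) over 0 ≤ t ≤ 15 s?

Distance (not displacement) is the total path length: add the absolute areas under v-t.
0–3 s: v = 0 at t = 1 s; triangle areas 2.5 + 10 = 12.5 cm
3–9 s: |½(-10 + -7)(6)| = 51 cm
9–15 s: |½(-7 + -11)(6)| = 54 cm
Total distance = 117.5 cm

117.5 cm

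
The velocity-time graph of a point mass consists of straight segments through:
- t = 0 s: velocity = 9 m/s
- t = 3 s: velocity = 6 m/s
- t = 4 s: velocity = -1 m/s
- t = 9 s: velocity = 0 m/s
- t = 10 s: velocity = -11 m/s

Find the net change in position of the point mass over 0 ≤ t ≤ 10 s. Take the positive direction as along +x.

17 m

Net displacement equals the area under the velocity-time graph (areas below the axis count negative).
0–3 s: ½(9 + 6)(3) = 22.5 m
3–4 s: ½(6 + -1)(1) = 2.5 m
4–9 s: ½(-1 + 0)(5) = -2.5 m
9–10 s: ½(0 + -11)(1) = -5.5 m
Net displacement = 17 m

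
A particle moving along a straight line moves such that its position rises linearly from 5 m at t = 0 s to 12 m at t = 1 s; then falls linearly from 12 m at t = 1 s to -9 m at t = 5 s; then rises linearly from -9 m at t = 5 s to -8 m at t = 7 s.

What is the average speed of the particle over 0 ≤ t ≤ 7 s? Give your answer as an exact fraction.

29/7 m/s

Average speed = (total path length)/(elapsed time); on a piecewise-linear x-t graph the path length is Σ|Δx|.
0–1 s: |Δx| = |12 − 5| = 7 m
1–5 s: |Δx| = |-9 − 12| = 21 m
5–7 s: |Δx| = |-8 − -9| = 1 m
Total path = 29 m; average speed = 29/7 = 29/7 m/s.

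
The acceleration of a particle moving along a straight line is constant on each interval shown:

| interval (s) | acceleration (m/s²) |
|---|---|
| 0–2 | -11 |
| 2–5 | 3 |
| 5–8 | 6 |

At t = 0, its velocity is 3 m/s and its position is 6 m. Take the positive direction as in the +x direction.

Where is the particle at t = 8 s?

On each constant-a segment, Δv = aΔt and Δx = v₀Δt + ½aΔt²; chain segment to segment.
0–2 s: v starts 3 m/s; Δx = 3·2 + ½·-11·2² = -16 m; v ends -19 m/s.
2–5 s: v starts -19 m/s; Δx = -19·3 + ½·3·3² = -43.5 m; v ends -10 m/s.
5–8 s: v starts -10 m/s; Δx = -10·3 + ½·6·3² = -3 m; v ends 8 m/s.
x(8) = 6 + Σ Δx = -56.5 m.

-56.5 m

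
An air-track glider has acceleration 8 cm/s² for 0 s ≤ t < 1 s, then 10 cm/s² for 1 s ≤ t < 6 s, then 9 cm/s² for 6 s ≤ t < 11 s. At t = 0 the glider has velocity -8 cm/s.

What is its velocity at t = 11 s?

Δv equals the area under the a-t graph; then v = v₀ + Δv.
0–1 s: 8 × 1 = 8 cm/s
1–6 s: 10 × 5 = 50 cm/s
6–11 s: 9 × 5 = 45 cm/s
Δv = 103 cm/s, so v(11) = -8 + (103) = 95 cm/s.

95 cm/s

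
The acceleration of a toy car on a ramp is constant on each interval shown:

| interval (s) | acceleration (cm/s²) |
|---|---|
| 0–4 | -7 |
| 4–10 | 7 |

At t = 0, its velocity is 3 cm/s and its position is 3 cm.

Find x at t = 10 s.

-65 cm

On each constant-a segment, Δv = aΔt and Δx = v₀Δt + ½aΔt²; chain segment to segment.
0–4 s: v starts 3 cm/s; Δx = 3·4 + ½·-7·4² = -44 cm; v ends -25 cm/s.
4–10 s: v starts -25 cm/s; Δx = -25·6 + ½·7·6² = -24 cm; v ends 17 cm/s.
x(10) = 3 + Σ Δx = -65 cm.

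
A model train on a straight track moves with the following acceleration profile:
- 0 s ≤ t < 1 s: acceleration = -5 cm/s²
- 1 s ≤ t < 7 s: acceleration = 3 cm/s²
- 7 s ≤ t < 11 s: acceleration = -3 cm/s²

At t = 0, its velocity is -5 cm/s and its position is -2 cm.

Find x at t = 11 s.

On each constant-a segment, Δv = aΔt and Δx = v₀Δt + ½aΔt²; chain segment to segment.
0–1 s: v starts -5 cm/s; Δx = -5·1 + ½·-5·1² = -7.5 cm; v ends -10 cm/s.
1–7 s: v starts -10 cm/s; Δx = -10·6 + ½·3·6² = -6 cm; v ends 8 cm/s.
7–11 s: v starts 8 cm/s; Δx = 8·4 + ½·-3·4² = 8 cm; v ends -4 cm/s.
x(11) = -2 + Σ Δx = -7.5 cm.

-7.5 cm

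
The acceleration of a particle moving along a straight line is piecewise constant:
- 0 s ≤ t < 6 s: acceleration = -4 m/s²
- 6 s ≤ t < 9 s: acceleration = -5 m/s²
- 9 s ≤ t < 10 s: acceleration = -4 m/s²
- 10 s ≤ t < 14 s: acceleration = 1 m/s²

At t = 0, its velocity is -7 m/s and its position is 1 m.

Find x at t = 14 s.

On each constant-a segment, Δv = aΔt and Δx = v₀Δt + ½aΔt²; chain segment to segment.
0–6 s: v starts -7 m/s; Δx = -7·6 + ½·-4·6² = -114 m; v ends -31 m/s.
6–9 s: v starts -31 m/s; Δx = -31·3 + ½·-5·3² = -115.5 m; v ends -46 m/s.
9–10 s: v starts -46 m/s; Δx = -46·1 + ½·-4·1² = -48 m; v ends -50 m/s.
10–14 s: v starts -50 m/s; Δx = -50·4 + ½·1·4² = -192 m; v ends -46 m/s.
x(14) = 1 + Σ Δx = -468.5 m.

-468.5 m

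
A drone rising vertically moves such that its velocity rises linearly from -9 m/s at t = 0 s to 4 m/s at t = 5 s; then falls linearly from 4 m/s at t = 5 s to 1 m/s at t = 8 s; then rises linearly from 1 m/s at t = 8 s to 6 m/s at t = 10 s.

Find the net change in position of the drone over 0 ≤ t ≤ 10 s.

2 m

Displacement is the signed area under the v-t curve.
0–5 s: ½(-9 + 4)(5) = -12.5 m
5–8 s: ½(4 + 1)(3) = 7.5 m
8–10 s: ½(1 + 6)(2) = 7 m
Net displacement = 2 m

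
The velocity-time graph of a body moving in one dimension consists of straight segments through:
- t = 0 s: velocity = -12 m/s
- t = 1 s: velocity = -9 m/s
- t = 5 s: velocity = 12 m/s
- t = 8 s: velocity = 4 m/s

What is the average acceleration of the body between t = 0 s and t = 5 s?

4.8 m/s²

Average acceleration = Δv/Δt = (12 − -12)/(5 − 0) = 4.8 m/s².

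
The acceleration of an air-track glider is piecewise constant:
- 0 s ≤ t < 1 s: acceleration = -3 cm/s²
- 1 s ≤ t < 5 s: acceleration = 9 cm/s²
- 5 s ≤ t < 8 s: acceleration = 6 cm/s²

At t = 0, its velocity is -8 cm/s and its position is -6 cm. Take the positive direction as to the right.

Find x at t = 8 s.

On each constant-a segment, Δv = aΔt and Δx = v₀Δt + ½aΔt²; chain segment to segment.
0–1 s: v starts -8 cm/s; Δx = -8·1 + ½·-3·1² = -9.5 cm; v ends -11 cm/s.
1–5 s: v starts -11 cm/s; Δx = -11·4 + ½·9·4² = 28 cm; v ends 25 cm/s.
5–8 s: v starts 25 cm/s; Δx = 25·3 + ½·6·3² = 102 cm; v ends 43 cm/s.
x(8) = -6 + Σ Δx = 114.5 cm.

114.5 cm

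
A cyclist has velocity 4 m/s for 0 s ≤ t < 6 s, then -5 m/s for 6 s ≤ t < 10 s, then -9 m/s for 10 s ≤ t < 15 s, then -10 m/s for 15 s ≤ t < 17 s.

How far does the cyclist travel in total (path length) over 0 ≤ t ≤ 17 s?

109 m

Total distance travelled is ∫|v| dt — sum the magnitudes of each area piece.
0–6 s: |4| × 6 = 24 m
6–10 s: |-5| × 4 = 20 m
10–15 s: |-9| × 5 = 45 m
15–17 s: |-10| × 2 = 20 m
Total distance = 109 m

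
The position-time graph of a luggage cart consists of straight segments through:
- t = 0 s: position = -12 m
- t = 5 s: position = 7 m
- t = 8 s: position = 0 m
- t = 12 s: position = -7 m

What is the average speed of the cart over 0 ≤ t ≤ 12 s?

2.75 m/s

Average speed = (total path length)/(elapsed time); on a piecewise-linear x-t graph the path length is Σ|Δx|.
0–5 s: |Δx| = |7 − -12| = 19 m
5–8 s: |Δx| = |0 − 7| = 7 m
8–12 s: |Δx| = |-7 − 0| = 7 m
Total path = 33 m; average speed = 33/12 = 2.75 m/s.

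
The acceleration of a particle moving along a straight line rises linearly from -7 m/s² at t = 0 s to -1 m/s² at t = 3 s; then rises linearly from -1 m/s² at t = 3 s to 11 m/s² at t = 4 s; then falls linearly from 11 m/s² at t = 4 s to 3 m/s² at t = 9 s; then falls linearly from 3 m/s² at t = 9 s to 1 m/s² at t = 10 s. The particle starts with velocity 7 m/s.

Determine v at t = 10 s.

37 m/s

Δv equals the area under the a-t graph; then v = v₀ + Δv.
0–3 s: ½(-7 + -1)(3) = -12 m/s
3–4 s: ½(-1 + 11)(1) = 5 m/s
4–9 s: ½(11 + 3)(5) = 35 m/s
9–10 s: ½(3 + 1)(1) = 2 m/s
Δv = 30 m/s, so v(10) = 7 + (30) = 37 m/s.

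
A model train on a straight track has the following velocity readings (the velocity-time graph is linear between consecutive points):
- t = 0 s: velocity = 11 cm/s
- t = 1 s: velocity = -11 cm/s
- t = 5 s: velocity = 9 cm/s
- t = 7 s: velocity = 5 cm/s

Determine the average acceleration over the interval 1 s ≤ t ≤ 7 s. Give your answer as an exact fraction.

Average acceleration = Δv/Δt = (5 − -11)/(7 − 1) = 8/3 cm/s².

8/3 cm/s²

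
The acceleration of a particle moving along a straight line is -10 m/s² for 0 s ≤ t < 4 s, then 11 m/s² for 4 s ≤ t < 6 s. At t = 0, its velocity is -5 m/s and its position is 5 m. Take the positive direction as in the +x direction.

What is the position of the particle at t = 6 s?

-163 m

On each constant-a segment, Δv = aΔt and Δx = v₀Δt + ½aΔt²; chain segment to segment.
0–4 s: v starts -5 m/s; Δx = -5·4 + ½·-10·4² = -100 m; v ends -45 m/s.
4–6 s: v starts -45 m/s; Δx = -45·2 + ½·11·2² = -68 m; v ends -23 m/s.
x(6) = 5 + Σ Δx = -163 m.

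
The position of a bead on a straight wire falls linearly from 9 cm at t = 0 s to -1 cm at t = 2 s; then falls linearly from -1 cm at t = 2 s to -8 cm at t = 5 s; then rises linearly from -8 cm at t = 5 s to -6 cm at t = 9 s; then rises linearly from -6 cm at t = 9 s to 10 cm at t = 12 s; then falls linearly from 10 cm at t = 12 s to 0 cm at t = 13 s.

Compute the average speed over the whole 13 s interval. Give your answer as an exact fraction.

45/13 cm/s

Average speed = (total path length)/(elapsed time); on a piecewise-linear x-t graph the path length is Σ|Δx|.
0–2 s: |Δx| = |-1 − 9| = 10 cm
2–5 s: |Δx| = |-8 − -1| = 7 cm
5–9 s: |Δx| = |-6 − -8| = 2 cm
9–12 s: |Δx| = |10 − -6| = 16 cm
12–13 s: |Δx| = |0 − 10| = 10 cm
Total path = 45 cm; average speed = 45/13 = 45/13 cm/s.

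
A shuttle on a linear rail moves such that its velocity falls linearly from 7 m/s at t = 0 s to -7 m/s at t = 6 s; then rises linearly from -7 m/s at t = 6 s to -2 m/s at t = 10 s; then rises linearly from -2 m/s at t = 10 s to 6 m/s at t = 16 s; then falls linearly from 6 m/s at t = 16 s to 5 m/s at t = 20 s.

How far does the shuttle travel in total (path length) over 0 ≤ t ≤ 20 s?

Distance (not displacement) is the total path length: add the absolute areas under v-t.
0–6 s: v = 0 at t = 3 s; triangle areas 10.5 + 10.5 = 21 m
6–10 s: |½(-7 + -2)(4)| = 18 m
10–16 s: v = 0 at t = 11.5 s; triangle areas 1.5 + 13.5 = 15 m
16–20 s: |½(6 + 5)(4)| = 22 m
Total distance = 76 m

76 m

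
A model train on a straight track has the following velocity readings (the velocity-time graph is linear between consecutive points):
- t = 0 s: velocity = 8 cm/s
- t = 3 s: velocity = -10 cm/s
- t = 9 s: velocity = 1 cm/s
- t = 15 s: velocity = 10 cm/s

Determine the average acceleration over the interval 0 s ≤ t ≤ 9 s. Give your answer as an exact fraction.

-7/9 cm/s²

Average acceleration = Δv/Δt = (1 − 8)/(9 − 0) = -7/9 cm/s².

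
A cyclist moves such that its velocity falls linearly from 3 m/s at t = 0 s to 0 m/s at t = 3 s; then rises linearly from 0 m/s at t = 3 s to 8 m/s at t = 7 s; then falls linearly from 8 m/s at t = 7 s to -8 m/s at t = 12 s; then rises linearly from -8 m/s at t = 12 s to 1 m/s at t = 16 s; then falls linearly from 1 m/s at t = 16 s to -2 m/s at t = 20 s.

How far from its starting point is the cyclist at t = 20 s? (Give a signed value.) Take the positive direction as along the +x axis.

4.5 m

Net displacement equals the area under the velocity-time graph (areas below the axis count negative).
0–3 s: ½(3 + 0)(3) = 4.5 m
3–7 s: ½(0 + 8)(4) = 16 m
7–12 s: ½(8 + -8)(5) = 0 m
12–16 s: ½(-8 + 1)(4) = -14 m
16–20 s: ½(1 + -2)(4) = -2 m
Net displacement = 4.5 m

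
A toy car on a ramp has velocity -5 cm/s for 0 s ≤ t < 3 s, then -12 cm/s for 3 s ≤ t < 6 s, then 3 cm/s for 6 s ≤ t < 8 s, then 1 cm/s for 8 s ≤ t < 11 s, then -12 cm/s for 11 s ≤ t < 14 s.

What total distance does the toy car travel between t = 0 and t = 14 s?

Total distance travelled is ∫|v| dt — sum the magnitudes of each area piece.
0–3 s: |-5| × 3 = 15 cm
3–6 s: |-12| × 3 = 36 cm
6–8 s: |3| × 2 = 6 cm
8–11 s: |1| × 3 = 3 cm
11–14 s: |-12| × 3 = 36 cm
Total distance = 96 cm

96 cm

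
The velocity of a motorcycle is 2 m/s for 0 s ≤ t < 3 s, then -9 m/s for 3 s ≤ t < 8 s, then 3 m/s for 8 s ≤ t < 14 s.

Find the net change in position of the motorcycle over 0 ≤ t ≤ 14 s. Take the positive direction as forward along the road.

Net displacement equals the area under the velocity-time graph (areas below the axis count negative).
0–3 s: 2 × 3 = 6 m
3–8 s: -9 × 5 = -45 m
8–14 s: 3 × 6 = 18 m
Net displacement = -21 m

-21 m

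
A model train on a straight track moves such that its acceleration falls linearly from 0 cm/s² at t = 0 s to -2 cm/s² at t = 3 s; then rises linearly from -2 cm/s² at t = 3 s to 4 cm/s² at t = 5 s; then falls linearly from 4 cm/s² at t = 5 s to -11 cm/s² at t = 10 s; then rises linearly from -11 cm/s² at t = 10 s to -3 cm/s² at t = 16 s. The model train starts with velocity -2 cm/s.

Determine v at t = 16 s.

-62.5 cm/s

Δv equals the area under the a-t graph; then v = v₀ + Δv.
0–3 s: ½(0 + -2)(3) = -3 cm/s
3–5 s: ½(-2 + 4)(2) = 2 cm/s
5–10 s: ½(4 + -11)(5) = -17.5 cm/s
10–16 s: ½(-11 + -3)(6) = -42 cm/s
Δv = -60.5 cm/s, so v(16) = -2 + (-60.5) = -62.5 cm/s.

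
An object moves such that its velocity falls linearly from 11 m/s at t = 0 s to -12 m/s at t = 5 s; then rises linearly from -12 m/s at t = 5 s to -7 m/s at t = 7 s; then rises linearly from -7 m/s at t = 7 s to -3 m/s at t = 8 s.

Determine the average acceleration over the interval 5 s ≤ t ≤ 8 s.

Average acceleration = Δv/Δt = (-3 − -12)/(8 − 5) = 3 m/s².

3 m/s²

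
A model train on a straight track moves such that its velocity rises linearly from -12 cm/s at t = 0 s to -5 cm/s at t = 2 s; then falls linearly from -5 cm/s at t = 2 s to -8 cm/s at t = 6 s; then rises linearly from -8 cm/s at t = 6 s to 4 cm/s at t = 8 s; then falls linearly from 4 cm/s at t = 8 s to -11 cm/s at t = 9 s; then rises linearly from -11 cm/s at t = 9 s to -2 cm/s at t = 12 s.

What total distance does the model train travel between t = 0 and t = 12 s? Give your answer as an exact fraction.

Total distance travelled is ∫|v| dt — sum the magnitudes of each area piece.
0–2 s: |½(-12 + -5)(2)| = 17 cm
2–6 s: |½(-5 + -8)(4)| = 26 cm
6–8 s: v = 0 at t = 22/3 s; triangle areas 16/3 + 4/3 = 20/3 cm
8–9 s: v = 0 at t = 124/15 s; triangle areas 8/15 + 121/30 = 137/30 cm
9–12 s: |½(-11 + -2)(3)| = 19.5 cm
Total distance = 1106/15 cm

1106/15 cm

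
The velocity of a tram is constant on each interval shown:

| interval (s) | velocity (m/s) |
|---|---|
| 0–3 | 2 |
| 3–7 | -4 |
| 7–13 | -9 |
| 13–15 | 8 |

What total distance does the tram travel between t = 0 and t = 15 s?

92 m

Total distance travelled is ∫|v| dt — sum the magnitudes of each area piece.
0–3 s: |2| × 3 = 6 m
3–7 s: |-4| × 4 = 16 m
7–13 s: |-9| × 6 = 54 m
13–15 s: |8| × 2 = 16 m
Total distance = 92 m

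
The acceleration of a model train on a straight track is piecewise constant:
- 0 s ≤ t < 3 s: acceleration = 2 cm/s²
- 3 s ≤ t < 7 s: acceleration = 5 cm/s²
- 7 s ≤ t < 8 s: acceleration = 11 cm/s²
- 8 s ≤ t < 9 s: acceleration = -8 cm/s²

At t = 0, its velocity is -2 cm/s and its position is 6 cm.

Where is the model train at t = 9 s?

125.5 cm

On each constant-a segment, Δv = aΔt and Δx = v₀Δt + ½aΔt²; chain segment to segment.
0–3 s: v starts -2 cm/s; Δx = -2·3 + ½·2·3² = 3 cm; v ends 4 cm/s.
3–7 s: v starts 4 cm/s; Δx = 4·4 + ½·5·4² = 56 cm; v ends 24 cm/s.
7–8 s: v starts 24 cm/s; Δx = 24·1 + ½·11·1² = 29.5 cm; v ends 35 cm/s.
8–9 s: v starts 35 cm/s; Δx = 35·1 + ½·-8·1² = 31 cm; v ends 27 cm/s.
x(9) = 6 + Σ Δx = 125.5 cm.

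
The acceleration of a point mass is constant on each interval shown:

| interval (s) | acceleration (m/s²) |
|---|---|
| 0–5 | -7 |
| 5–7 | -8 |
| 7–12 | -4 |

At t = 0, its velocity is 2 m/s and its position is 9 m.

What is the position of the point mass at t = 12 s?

On each constant-a segment, Δv = aΔt and Δx = v₀Δt + ½aΔt²; chain segment to segment.
0–5 s: v starts 2 m/s; Δx = 2·5 + ½·-7·5² = -77.5 m; v ends -33 m/s.
5–7 s: v starts -33 m/s; Δx = -33·2 + ½·-8·2² = -82 m; v ends -49 m/s.
7–12 s: v starts -49 m/s; Δx = -49·5 + ½·-4·5² = -295 m; v ends -69 m/s.
x(12) = 9 + Σ Δx = -445.5 m.

-445.5 m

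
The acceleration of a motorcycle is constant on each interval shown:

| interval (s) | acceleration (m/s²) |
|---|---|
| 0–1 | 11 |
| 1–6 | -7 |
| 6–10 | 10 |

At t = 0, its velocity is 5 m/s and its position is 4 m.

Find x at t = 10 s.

11 m

On each constant-a segment, Δv = aΔt and Δx = v₀Δt + ½aΔt²; chain segment to segment.
0–1 s: v starts 5 m/s; Δx = 5·1 + ½·11·1² = 10.5 m; v ends 16 m/s.
1–6 s: v starts 16 m/s; Δx = 16·5 + ½·-7·5² = -7.5 m; v ends -19 m/s.
6–10 s: v starts -19 m/s; Δx = -19·4 + ½·10·4² = 4 m; v ends 21 m/s.
x(10) = 4 + Σ Δx = 11 m.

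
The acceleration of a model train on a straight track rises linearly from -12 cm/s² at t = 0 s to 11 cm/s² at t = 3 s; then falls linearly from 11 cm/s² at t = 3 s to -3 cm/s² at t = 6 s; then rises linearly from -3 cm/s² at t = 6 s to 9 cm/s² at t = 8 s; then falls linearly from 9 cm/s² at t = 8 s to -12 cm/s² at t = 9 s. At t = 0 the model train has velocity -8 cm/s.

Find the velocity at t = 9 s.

7 cm/s

Δv equals the area under the a-t graph; then v = v₀ + Δv.
0–3 s: ½(-12 + 11)(3) = -1.5 cm/s
3–6 s: ½(11 + -3)(3) = 12 cm/s
6–8 s: ½(-3 + 9)(2) = 6 cm/s
8–9 s: ½(9 + -12)(1) = -1.5 cm/s
Δv = 15 cm/s, so v(9) = -8 + (15) = 7 cm/s.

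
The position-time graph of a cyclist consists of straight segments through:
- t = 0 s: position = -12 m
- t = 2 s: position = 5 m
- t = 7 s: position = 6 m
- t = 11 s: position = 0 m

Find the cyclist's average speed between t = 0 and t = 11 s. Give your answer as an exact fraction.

24/11 m/s

Average speed = (total path length)/(elapsed time); on a piecewise-linear x-t graph the path length is Σ|Δx|.
0–2 s: |Δx| = |5 − -12| = 17 m
2–7 s: |Δx| = |6 − 5| = 1 m
7–11 s: |Δx| = |0 − 6| = 6 m
Total path = 24 m; average speed = 24/11 = 24/11 m/s.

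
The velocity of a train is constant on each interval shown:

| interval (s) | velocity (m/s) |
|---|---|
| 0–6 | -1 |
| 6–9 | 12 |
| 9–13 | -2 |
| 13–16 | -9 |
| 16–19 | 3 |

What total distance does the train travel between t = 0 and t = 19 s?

Distance (not displacement) is the total path length: add the absolute areas under v-t.
0–6 s: |-1| × 6 = 6 m
6–9 s: |12| × 3 = 36 m
9–13 s: |-2| × 4 = 8 m
13–16 s: |-9| × 3 = 27 m
16–19 s: |3| × 3 = 9 m
Total distance = 86 m

86 m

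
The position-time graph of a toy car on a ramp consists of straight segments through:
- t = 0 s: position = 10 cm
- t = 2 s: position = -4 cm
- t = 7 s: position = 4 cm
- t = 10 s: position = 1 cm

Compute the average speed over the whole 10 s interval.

Average speed = (total path length)/(elapsed time); on a piecewise-linear x-t graph the path length is Σ|Δx|.
0–2 s: |Δx| = |-4 − 10| = 14 cm
2–7 s: |Δx| = |4 − -4| = 8 cm
7–10 s: |Δx| = |1 − 4| = 3 cm
Total path = 25 cm; average speed = 25/10 = 2.5 cm/s.

2.5 cm/s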